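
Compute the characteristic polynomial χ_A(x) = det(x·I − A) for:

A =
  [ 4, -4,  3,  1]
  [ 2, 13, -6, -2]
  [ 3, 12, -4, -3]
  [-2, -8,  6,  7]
x^4 - 20*x^3 + 150*x^2 - 500*x + 625

Expanding det(x·I − A) (e.g. by cofactor expansion or by noting that A is similar to its Jordan form J, which has the same characteristic polynomial as A) gives
  χ_A(x) = x^4 - 20*x^3 + 150*x^2 - 500*x + 625
which factors as (x - 5)^4. The eigenvalues (with algebraic multiplicities) are λ = 5 with multiplicity 4.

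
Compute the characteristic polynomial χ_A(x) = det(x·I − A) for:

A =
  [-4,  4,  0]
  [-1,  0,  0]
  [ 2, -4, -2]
x^3 + 6*x^2 + 12*x + 8

Expanding det(x·I − A) (e.g. by cofactor expansion or by noting that A is similar to its Jordan form J, which has the same characteristic polynomial as A) gives
  χ_A(x) = x^3 + 6*x^2 + 12*x + 8
which factors as (x + 2)^3. The eigenvalues (with algebraic multiplicities) are λ = -2 with multiplicity 3.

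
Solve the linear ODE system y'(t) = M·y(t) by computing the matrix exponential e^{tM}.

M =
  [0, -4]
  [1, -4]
e^{tM} =
  [2*t*exp(-2*t) + exp(-2*t), -4*t*exp(-2*t)]
  [t*exp(-2*t), -2*t*exp(-2*t) + exp(-2*t)]

Strategy: write M = P · J · P⁻¹ where J is a Jordan canonical form, so e^{tM} = P · e^{tJ} · P⁻¹, and e^{tJ} can be computed block-by-block.

M has Jordan form
J =
  [-2,  1]
  [ 0, -2]
(up to reordering of blocks).

Per-block formulas:
  For a 2×2 Jordan block J_2(-2): exp(t · J_2(-2)) = e^(-2t)·(I + t·N), where N is the 2×2 nilpotent shift.

After assembling e^{tJ} and conjugating by P, we get:

e^{tM} =
  [2*t*exp(-2*t) + exp(-2*t), -4*t*exp(-2*t)]
  [t*exp(-2*t), -2*t*exp(-2*t) + exp(-2*t)]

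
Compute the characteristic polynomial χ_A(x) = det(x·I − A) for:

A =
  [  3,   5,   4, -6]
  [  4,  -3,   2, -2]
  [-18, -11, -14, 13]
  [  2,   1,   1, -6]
x^4 + 20*x^3 + 150*x^2 + 500*x + 625

Expanding det(x·I − A) (e.g. by cofactor expansion or by noting that A is similar to its Jordan form J, which has the same characteristic polynomial as A) gives
  χ_A(x) = x^4 + 20*x^3 + 150*x^2 + 500*x + 625
which factors as (x + 5)^4. The eigenvalues (with algebraic multiplicities) are λ = -5 with multiplicity 4.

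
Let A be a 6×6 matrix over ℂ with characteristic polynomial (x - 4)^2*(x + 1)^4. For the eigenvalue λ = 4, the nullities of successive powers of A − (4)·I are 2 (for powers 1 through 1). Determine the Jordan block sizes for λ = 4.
Block sizes for λ = 4: [1, 1]

From the dimensions of kernels of powers, the number of Jordan blocks of size at least j is d_j − d_{j−1} where d_j = dim ker(N^j) (with d_0 = 0). Computing the differences gives [2].
The number of blocks of size exactly k is (#blocks of size ≥ k) − (#blocks of size ≥ k + 1), so the partition is: 2 block(s) of size 1.
In nonincreasing order the block sizes are [1, 1].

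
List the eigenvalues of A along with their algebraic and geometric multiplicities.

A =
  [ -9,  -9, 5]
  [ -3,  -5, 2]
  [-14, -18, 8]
λ = -2: alg = 3, geom = 1

Step 1 — factor the characteristic polynomial to read off the algebraic multiplicities:
  χ_A(x) = (x + 2)^3

Step 2 — compute geometric multiplicities via the rank-nullity identity g(λ) = n − rank(A − λI):
  rank(A − (-2)·I) = 2, so dim ker(A − (-2)·I) = n − 2 = 1

Summary:
  λ = -2: algebraic multiplicity = 3, geometric multiplicity = 1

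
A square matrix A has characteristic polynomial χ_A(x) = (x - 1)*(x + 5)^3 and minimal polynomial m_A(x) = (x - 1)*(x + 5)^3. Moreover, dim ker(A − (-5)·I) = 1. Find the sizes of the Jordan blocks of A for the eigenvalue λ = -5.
Block sizes for λ = -5: [3]

Step 1 — from the characteristic polynomial, algebraic multiplicity of λ = -5 is 3. From dim ker(A − (-5)·I) = 1, there are exactly 1 Jordan blocks for λ = -5.
Step 2 — from the minimal polynomial, the factor (x + 5)^3 tells us the largest block for λ = -5 has size 3.
Step 3 — with total size 3, 1 blocks, and largest block 3, the block sizes (in nonincreasing order) are [3].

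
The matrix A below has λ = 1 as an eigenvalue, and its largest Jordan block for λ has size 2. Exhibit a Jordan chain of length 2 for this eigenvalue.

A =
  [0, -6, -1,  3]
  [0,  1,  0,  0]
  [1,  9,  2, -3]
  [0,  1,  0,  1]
A Jordan chain for λ = 1 of length 2:
v_1 = (-1, 0, 1, 0)ᵀ
v_2 = (1, 0, 0, 0)ᵀ

Let N = A − (1)·I. We want v_2 with N^2 v_2 = 0 but N^1 v_2 ≠ 0; then v_{j-1} := N · v_j for j = 2, …, 2.

Pick v_2 = (1, 0, 0, 0)ᵀ.
Then v_1 = N · v_2 = (-1, 0, 1, 0)ᵀ.

Sanity check: (A − (1)·I) v_1 = (0, 0, 0, 0)ᵀ = 0. ✓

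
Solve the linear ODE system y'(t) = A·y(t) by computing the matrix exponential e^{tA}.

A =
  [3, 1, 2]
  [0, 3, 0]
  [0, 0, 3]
e^{tA} =
  [exp(3*t), t*exp(3*t), 2*t*exp(3*t)]
  [0, exp(3*t), 0]
  [0, 0, exp(3*t)]

Strategy: write A = P · J · P⁻¹ where J is a Jordan canonical form, so e^{tA} = P · e^{tJ} · P⁻¹, and e^{tJ} can be computed block-by-block.

A has Jordan form
J =
  [3, 1, 0]
  [0, 3, 0]
  [0, 0, 3]
(up to reordering of blocks).

Per-block formulas:
  For a 2×2 Jordan block J_2(3): exp(t · J_2(3)) = e^(3t)·(I + t·N), where N is the 2×2 nilpotent shift.
  For a 1×1 block at λ = 3: exp(t · [3]) = [e^(3t)].

After assembling e^{tJ} and conjugating by P, we get:

e^{tA} =
  [exp(3*t), t*exp(3*t), 2*t*exp(3*t)]
  [0, exp(3*t), 0]
  [0, 0, exp(3*t)]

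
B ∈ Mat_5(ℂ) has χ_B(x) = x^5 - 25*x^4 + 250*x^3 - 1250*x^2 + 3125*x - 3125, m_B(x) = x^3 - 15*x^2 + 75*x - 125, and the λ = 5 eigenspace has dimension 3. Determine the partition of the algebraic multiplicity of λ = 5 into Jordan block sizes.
Block sizes for λ = 5: [3, 1, 1]

Step 1 — from the characteristic polynomial, algebraic multiplicity of λ = 5 is 5. From dim ker(B − (5)·I) = 3, there are exactly 3 Jordan blocks for λ = 5.
Step 2 — from the minimal polynomial, the factor (x − 5)^3 tells us the largest block for λ = 5 has size 3.
Step 3 — with total size 5, 3 blocks, and largest block 3, the block sizes (in nonincreasing order) are [3, 1, 1].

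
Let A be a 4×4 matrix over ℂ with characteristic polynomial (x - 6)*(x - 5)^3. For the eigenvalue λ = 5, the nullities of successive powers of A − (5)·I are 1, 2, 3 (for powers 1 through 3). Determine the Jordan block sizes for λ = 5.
Block sizes for λ = 5: [3]

From the dimensions of kernels of powers, the number of Jordan blocks of size at least j is d_j − d_{j−1} where d_j = dim ker(N^j) (with d_0 = 0). Computing the differences gives [1, 1, 1].
The number of blocks of size exactly k is (#blocks of size ≥ k) − (#blocks of size ≥ k + 1), so the partition is: 1 block(s) of size 3.
In nonincreasing order the block sizes are [3].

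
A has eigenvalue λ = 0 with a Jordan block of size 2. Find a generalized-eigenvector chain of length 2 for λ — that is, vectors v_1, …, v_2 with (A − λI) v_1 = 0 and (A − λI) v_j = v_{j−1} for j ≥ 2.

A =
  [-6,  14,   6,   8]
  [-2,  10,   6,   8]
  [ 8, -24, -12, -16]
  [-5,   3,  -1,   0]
A Jordan chain for λ = 0 of length 2:
v_1 = (-2, -2, 4, -1)ᵀ
v_2 = (2, 2, -3, 0)ᵀ

Let N = A − (0)·I. We want v_2 with N^2 v_2 = 0 but N^1 v_2 ≠ 0; then v_{j-1} := N · v_j for j = 2, …, 2.

Pick v_2 = (2, 2, -3, 0)ᵀ.
Then v_1 = N · v_2 = (-2, -2, 4, -1)ᵀ.

Sanity check: (A − (0)·I) v_1 = (0, 0, 0, 0)ᵀ = 0. ✓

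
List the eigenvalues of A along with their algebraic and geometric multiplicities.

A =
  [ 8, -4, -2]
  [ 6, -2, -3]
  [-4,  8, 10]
λ = 4: alg = 1, geom = 1; λ = 6: alg = 2, geom = 1

Step 1 — factor the characteristic polynomial to read off the algebraic multiplicities:
  χ_A(x) = (x - 6)^2*(x - 4)

Step 2 — compute geometric multiplicities via the rank-nullity identity g(λ) = n − rank(A − λI):
  rank(A − (4)·I) = 2, so dim ker(A − (4)·I) = n − 2 = 1
  rank(A − (6)·I) = 2, so dim ker(A − (6)·I) = n − 2 = 1

Summary:
  λ = 4: algebraic multiplicity = 1, geometric multiplicity = 1
  λ = 6: algebraic multiplicity = 2, geometric multiplicity = 1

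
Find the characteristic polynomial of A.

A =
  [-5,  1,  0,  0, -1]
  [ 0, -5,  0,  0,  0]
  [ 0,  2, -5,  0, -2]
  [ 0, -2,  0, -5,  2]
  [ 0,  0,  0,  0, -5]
x^5 + 25*x^4 + 250*x^3 + 1250*x^2 + 3125*x + 3125

Expanding det(x·I − A) (e.g. by cofactor expansion or by noting that A is similar to its Jordan form J, which has the same characteristic polynomial as A) gives
  χ_A(x) = x^5 + 25*x^4 + 250*x^3 + 1250*x^2 + 3125*x + 3125
which factors as (x + 5)^5. The eigenvalues (with algebraic multiplicities) are λ = -5 with multiplicity 5.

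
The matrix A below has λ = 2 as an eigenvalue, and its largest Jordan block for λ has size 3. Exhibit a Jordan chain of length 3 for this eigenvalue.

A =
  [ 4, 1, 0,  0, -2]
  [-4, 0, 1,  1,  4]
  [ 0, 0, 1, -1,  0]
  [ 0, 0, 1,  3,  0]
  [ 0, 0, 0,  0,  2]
A Jordan chain for λ = 2 of length 3:
v_1 = (1, -2, 0, 0, 0)ᵀ
v_2 = (0, 1, -1, 1, 0)ᵀ
v_3 = (0, 0, 1, 0, 0)ᵀ

Let N = A − (2)·I. We want v_3 with N^3 v_3 = 0 but N^2 v_3 ≠ 0; then v_{j-1} := N · v_j for j = 3, …, 2.

Pick v_3 = (0, 0, 1, 0, 0)ᵀ.
Then v_2 = N · v_3 = (0, 1, -1, 1, 0)ᵀ.
Then v_1 = N · v_2 = (1, -2, 0, 0, 0)ᵀ.

Sanity check: (A − (2)·I) v_1 = (0, 0, 0, 0, 0)ᵀ = 0. ✓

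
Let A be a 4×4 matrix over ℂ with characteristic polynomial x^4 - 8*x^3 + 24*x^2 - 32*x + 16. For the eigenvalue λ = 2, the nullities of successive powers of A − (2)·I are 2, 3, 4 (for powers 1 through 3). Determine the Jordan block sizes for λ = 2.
Block sizes for λ = 2: [3, 1]

From the dimensions of kernels of powers, the number of Jordan blocks of size at least j is d_j − d_{j−1} where d_j = dim ker(N^j) (with d_0 = 0). Computing the differences gives [2, 1, 1].
The number of blocks of size exactly k is (#blocks of size ≥ k) − (#blocks of size ≥ k + 1), so the partition is: 1 block(s) of size 1, 1 block(s) of size 3.
In nonincreasing order the block sizes are [3, 1].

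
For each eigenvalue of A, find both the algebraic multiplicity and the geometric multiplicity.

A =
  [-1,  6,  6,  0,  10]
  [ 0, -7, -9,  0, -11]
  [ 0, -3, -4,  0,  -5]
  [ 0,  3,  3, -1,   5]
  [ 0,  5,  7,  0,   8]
λ = -1: alg = 5, geom = 3

Step 1 — factor the characteristic polynomial to read off the algebraic multiplicities:
  χ_A(x) = (x + 1)^5

Step 2 — compute geometric multiplicities via the rank-nullity identity g(λ) = n − rank(A − λI):
  rank(A − (-1)·I) = 2, so dim ker(A − (-1)·I) = n − 2 = 3

Summary:
  λ = -1: algebraic multiplicity = 5, geometric multiplicity = 3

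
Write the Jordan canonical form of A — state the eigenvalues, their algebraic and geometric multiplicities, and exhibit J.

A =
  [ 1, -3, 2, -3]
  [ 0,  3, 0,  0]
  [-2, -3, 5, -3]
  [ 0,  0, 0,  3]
J_2(3) ⊕ J_1(3) ⊕ J_1(3)

The characteristic polynomial is
  det(x·I − A) = x^4 - 12*x^3 + 54*x^2 - 108*x + 81 = (x - 3)^4

Eigenvalues and multiplicities (the geometric multiplicity of λ is n − rank(A − λI), which equals the number of Jordan blocks for λ):
  λ = 3: algebraic multiplicity = 4, geometric multiplicity = 3

Determining the block sizes for each eigenvalue:
  λ = 3: 3 blocks summing to 4 forces exactly one block of size 2 and the rest size 1 → block sizes [2, 1, 1]

Assembling the blocks gives a Jordan form
J =
  [3, 1, 0, 0]
  [0, 3, 0, 0]
  [0, 0, 3, 0]
  [0, 0, 0, 3]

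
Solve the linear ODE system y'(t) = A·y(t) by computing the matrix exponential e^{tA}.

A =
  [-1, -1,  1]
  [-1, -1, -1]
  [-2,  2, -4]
e^{tA} =
  [t*exp(-2*t) + exp(-2*t), -t*exp(-2*t), t*exp(-2*t)]
  [-t*exp(-2*t), t*exp(-2*t) + exp(-2*t), -t*exp(-2*t)]
  [-2*t*exp(-2*t), 2*t*exp(-2*t), -2*t*exp(-2*t) + exp(-2*t)]

Strategy: write A = P · J · P⁻¹ where J is a Jordan canonical form, so e^{tA} = P · e^{tJ} · P⁻¹, and e^{tJ} can be computed block-by-block.

A has Jordan form
J =
  [-2,  1,  0]
  [ 0, -2,  0]
  [ 0,  0, -2]
(up to reordering of blocks).

Per-block formulas:
  For a 2×2 Jordan block J_2(-2): exp(t · J_2(-2)) = e^(-2t)·(I + t·N), where N is the 2×2 nilpotent shift.
  For a 1×1 block at λ = -2: exp(t · [-2]) = [e^(-2t)].

After assembling e^{tJ} and conjugating by P, we get:

e^{tA} =
  [t*exp(-2*t) + exp(-2*t), -t*exp(-2*t), t*exp(-2*t)]
  [-t*exp(-2*t), t*exp(-2*t) + exp(-2*t), -t*exp(-2*t)]
  [-2*t*exp(-2*t), 2*t*exp(-2*t), -2*t*exp(-2*t) + exp(-2*t)]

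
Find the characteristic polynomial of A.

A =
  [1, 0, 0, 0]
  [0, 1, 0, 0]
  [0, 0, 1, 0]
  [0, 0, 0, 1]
x^4 - 4*x^3 + 6*x^2 - 4*x + 1

Expanding det(x·I − A) (e.g. by cofactor expansion or by noting that A is similar to its Jordan form J, which has the same characteristic polynomial as A) gives
  χ_A(x) = x^4 - 4*x^3 + 6*x^2 - 4*x + 1
which factors as (x - 1)^4. The eigenvalues (with algebraic multiplicities) are λ = 1 with multiplicity 4.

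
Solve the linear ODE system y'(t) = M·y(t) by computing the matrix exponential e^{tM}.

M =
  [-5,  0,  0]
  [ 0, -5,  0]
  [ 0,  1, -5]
e^{tM} =
  [exp(-5*t), 0, 0]
  [0, exp(-5*t), 0]
  [0, t*exp(-5*t), exp(-5*t)]

Strategy: write M = P · J · P⁻¹ where J is a Jordan canonical form, so e^{tM} = P · e^{tJ} · P⁻¹, and e^{tJ} can be computed block-by-block.

M has Jordan form
J =
  [-5,  1,  0]
  [ 0, -5,  0]
  [ 0,  0, -5]
(up to reordering of blocks).

Per-block formulas:
  For a 1×1 block at λ = -5: exp(t · [-5]) = [e^(-5t)].
  For a 2×2 Jordan block J_2(-5): exp(t · J_2(-5)) = e^(-5t)·(I + t·N), where N is the 2×2 nilpotent shift.

After assembling e^{tJ} and conjugating by P, we get:

e^{tM} =
  [exp(-5*t), 0, 0]
  [0, exp(-5*t), 0]
  [0, t*exp(-5*t), exp(-5*t)]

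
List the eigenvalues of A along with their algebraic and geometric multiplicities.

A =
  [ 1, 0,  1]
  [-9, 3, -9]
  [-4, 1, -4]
λ = 0: alg = 3, geom = 1

Step 1 — factor the characteristic polynomial to read off the algebraic multiplicities:
  χ_A(x) = x^3

Step 2 — compute geometric multiplicities via the rank-nullity identity g(λ) = n − rank(A − λI):
  rank(A − (0)·I) = 2, so dim ker(A − (0)·I) = n − 2 = 1

Summary:
  λ = 0: algebraic multiplicity = 3, geometric multiplicity = 1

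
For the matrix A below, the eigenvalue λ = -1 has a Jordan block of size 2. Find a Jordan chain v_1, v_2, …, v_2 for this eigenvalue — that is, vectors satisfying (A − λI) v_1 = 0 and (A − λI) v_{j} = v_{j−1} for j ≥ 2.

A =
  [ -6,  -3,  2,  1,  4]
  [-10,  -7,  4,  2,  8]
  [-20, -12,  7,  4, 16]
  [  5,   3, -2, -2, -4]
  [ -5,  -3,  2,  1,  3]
A Jordan chain for λ = -1 of length 2:
v_1 = (-5, -10, -20, 5, -5)ᵀ
v_2 = (1, 0, 0, 0, 0)ᵀ

Let N = A − (-1)·I. We want v_2 with N^2 v_2 = 0 but N^1 v_2 ≠ 0; then v_{j-1} := N · v_j for j = 2, …, 2.

Pick v_2 = (1, 0, 0, 0, 0)ᵀ.
Then v_1 = N · v_2 = (-5, -10, -20, 5, -5)ᵀ.

Sanity check: (A − (-1)·I) v_1 = (0, 0, 0, 0, 0)ᵀ = 0. ✓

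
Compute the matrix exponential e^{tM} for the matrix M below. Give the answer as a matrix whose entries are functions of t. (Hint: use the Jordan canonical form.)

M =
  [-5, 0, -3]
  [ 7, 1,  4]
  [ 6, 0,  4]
e^{tM} =
  [-exp(t) + 2*exp(-2*t), 0, -exp(t) + exp(-2*t)]
  [t*exp(t) + 2*exp(t) - 2*exp(-2*t), exp(t), t*exp(t) + exp(t) - exp(-2*t)]
  [2*exp(t) - 2*exp(-2*t), 0, 2*exp(t) - exp(-2*t)]

Strategy: write M = P · J · P⁻¹ where J is a Jordan canonical form, so e^{tM} = P · e^{tJ} · P⁻¹, and e^{tJ} can be computed block-by-block.

M has Jordan form
J =
  [-2, 0, 0]
  [ 0, 1, 1]
  [ 0, 0, 1]
(up to reordering of blocks).

Per-block formulas:
  For a 1×1 block at λ = -2: exp(t · [-2]) = [e^(-2t)].
  For a 2×2 Jordan block J_2(1): exp(t · J_2(1)) = e^(1t)·(I + t·N), where N is the 2×2 nilpotent shift.

After assembling e^{tJ} and conjugating by P, we get:

e^{tM} =
  [-exp(t) + 2*exp(-2*t), 0, -exp(t) + exp(-2*t)]
  [t*exp(t) + 2*exp(t) - 2*exp(-2*t), exp(t), t*exp(t) + exp(t) - exp(-2*t)]
  [2*exp(t) - 2*exp(-2*t), 0, 2*exp(t) - exp(-2*t)]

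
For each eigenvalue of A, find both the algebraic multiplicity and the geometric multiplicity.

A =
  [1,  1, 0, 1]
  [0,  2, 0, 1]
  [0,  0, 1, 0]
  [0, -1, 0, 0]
λ = 1: alg = 4, geom = 3

Step 1 — factor the characteristic polynomial to read off the algebraic multiplicities:
  χ_A(x) = (x - 1)^4

Step 2 — compute geometric multiplicities via the rank-nullity identity g(λ) = n − rank(A − λI):
  rank(A − (1)·I) = 1, so dim ker(A − (1)·I) = n − 1 = 3

Summary:
  λ = 1: algebraic multiplicity = 4, geometric multiplicity = 3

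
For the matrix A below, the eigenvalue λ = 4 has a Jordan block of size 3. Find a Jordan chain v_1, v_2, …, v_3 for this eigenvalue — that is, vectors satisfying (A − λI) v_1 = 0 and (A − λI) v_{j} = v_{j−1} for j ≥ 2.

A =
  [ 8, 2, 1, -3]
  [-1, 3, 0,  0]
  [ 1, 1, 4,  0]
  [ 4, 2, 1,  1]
A Jordan chain for λ = 4 of length 3:
v_1 = (3, -3, 3, 3)ᵀ
v_2 = (4, -1, 1, 4)ᵀ
v_3 = (1, 0, 0, 0)ᵀ

Let N = A − (4)·I. We want v_3 with N^3 v_3 = 0 but N^2 v_3 ≠ 0; then v_{j-1} := N · v_j for j = 3, …, 2.

Pick v_3 = (1, 0, 0, 0)ᵀ.
Then v_2 = N · v_3 = (4, -1, 1, 4)ᵀ.
Then v_1 = N · v_2 = (3, -3, 3, 3)ᵀ.

Sanity check: (A − (4)·I) v_1 = (0, 0, 0, 0)ᵀ = 0. ✓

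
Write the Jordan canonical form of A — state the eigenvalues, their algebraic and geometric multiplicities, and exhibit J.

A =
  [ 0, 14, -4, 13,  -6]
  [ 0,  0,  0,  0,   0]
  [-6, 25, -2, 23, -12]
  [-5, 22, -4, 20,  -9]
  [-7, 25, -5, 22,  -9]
J_2(0) ⊕ J_3(3)

The characteristic polynomial is
  det(x·I − A) = x^5 - 9*x^4 + 27*x^3 - 27*x^2 = x^2*(x - 3)^3

Eigenvalues and multiplicities (the geometric multiplicity of λ is n − rank(A − λI), which equals the number of Jordan blocks for λ):
  λ = 0: algebraic multiplicity = 2, geometric multiplicity = 1
  λ = 3: algebraic multiplicity = 3, geometric multiplicity = 1

Determining the block sizes for each eigenvalue:
  λ = 0: one block (gm = 1), so the single block has size am = 2 → block sizes [2]
  λ = 3: one block (gm = 1), so the single block has size am = 3 → block sizes [3]

Assembling the blocks gives a Jordan form
J =
  [0, 1, 0, 0, 0]
  [0, 0, 0, 0, 0]
  [0, 0, 3, 1, 0]
  [0, 0, 0, 3, 1]
  [0, 0, 0, 0, 3]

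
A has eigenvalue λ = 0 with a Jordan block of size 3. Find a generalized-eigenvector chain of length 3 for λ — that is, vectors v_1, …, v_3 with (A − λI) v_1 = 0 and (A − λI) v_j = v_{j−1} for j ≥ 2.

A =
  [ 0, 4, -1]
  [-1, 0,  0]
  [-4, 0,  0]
A Jordan chain for λ = 0 of length 3:
v_1 = (0, -4, -16)ᵀ
v_2 = (4, 0, 0)ᵀ
v_3 = (0, 1, 0)ᵀ

Let N = A − (0)·I. We want v_3 with N^3 v_3 = 0 but N^2 v_3 ≠ 0; then v_{j-1} := N · v_j for j = 3, …, 2.

Pick v_3 = (0, 1, 0)ᵀ.
Then v_2 = N · v_3 = (4, 0, 0)ᵀ.
Then v_1 = N · v_2 = (0, -4, -16)ᵀ.

Sanity check: (A − (0)·I) v_1 = (0, 0, 0)ᵀ = 0. ✓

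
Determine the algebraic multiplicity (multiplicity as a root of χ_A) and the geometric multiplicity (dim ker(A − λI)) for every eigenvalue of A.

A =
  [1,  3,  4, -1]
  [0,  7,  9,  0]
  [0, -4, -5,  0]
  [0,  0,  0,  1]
λ = 1: alg = 4, geom = 2

Step 1 — factor the characteristic polynomial to read off the algebraic multiplicities:
  χ_A(x) = (x - 1)^4

Step 2 — compute geometric multiplicities via the rank-nullity identity g(λ) = n − rank(A − λI):
  rank(A − (1)·I) = 2, so dim ker(A − (1)·I) = n − 2 = 2

Summary:
  λ = 1: algebraic multiplicity = 4, geometric multiplicity = 2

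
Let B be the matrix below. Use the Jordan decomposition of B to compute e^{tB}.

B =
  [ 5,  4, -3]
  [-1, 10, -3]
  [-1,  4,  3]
e^{tB} =
  [-t*exp(6*t) + exp(6*t), 4*t*exp(6*t), -3*t*exp(6*t)]
  [-t*exp(6*t), 4*t*exp(6*t) + exp(6*t), -3*t*exp(6*t)]
  [-t*exp(6*t), 4*t*exp(6*t), -3*t*exp(6*t) + exp(6*t)]

Strategy: write B = P · J · P⁻¹ where J is a Jordan canonical form, so e^{tB} = P · e^{tJ} · P⁻¹, and e^{tJ} can be computed block-by-block.

B has Jordan form
J =
  [6, 1, 0]
  [0, 6, 0]
  [0, 0, 6]
(up to reordering of blocks).

Per-block formulas:
  For a 2×2 Jordan block J_2(6): exp(t · J_2(6)) = e^(6t)·(I + t·N), where N is the 2×2 nilpotent shift.
  For a 1×1 block at λ = 6: exp(t · [6]) = [e^(6t)].

After assembling e^{tJ} and conjugating by P, we get:

e^{tB} =
  [-t*exp(6*t) + exp(6*t), 4*t*exp(6*t), -3*t*exp(6*t)]
  [-t*exp(6*t), 4*t*exp(6*t) + exp(6*t), -3*t*exp(6*t)]
  [-t*exp(6*t), 4*t*exp(6*t), -3*t*exp(6*t) + exp(6*t)]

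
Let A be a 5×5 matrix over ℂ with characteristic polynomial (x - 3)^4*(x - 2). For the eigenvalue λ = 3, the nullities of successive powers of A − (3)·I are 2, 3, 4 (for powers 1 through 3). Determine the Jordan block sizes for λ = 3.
Block sizes for λ = 3: [3, 1]

From the dimensions of kernels of powers, the number of Jordan blocks of size at least j is d_j − d_{j−1} where d_j = dim ker(N^j) (with d_0 = 0). Computing the differences gives [2, 1, 1].
The number of blocks of size exactly k is (#blocks of size ≥ k) − (#blocks of size ≥ k + 1), so the partition is: 1 block(s) of size 1, 1 block(s) of size 3.
In nonincreasing order the block sizes are [3, 1].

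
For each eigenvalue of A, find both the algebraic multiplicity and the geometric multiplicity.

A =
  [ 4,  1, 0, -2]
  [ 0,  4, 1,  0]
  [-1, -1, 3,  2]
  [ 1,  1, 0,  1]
λ = 3: alg = 4, geom = 2

Step 1 — factor the characteristic polynomial to read off the algebraic multiplicities:
  χ_A(x) = (x - 3)^4

Step 2 — compute geometric multiplicities via the rank-nullity identity g(λ) = n − rank(A − λI):
  rank(A − (3)·I) = 2, so dim ker(A − (3)·I) = n − 2 = 2

Summary:
  λ = 3: algebraic multiplicity = 4, geometric multiplicity = 2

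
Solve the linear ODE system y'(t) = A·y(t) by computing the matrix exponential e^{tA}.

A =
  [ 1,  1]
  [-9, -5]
e^{tA} =
  [3*t*exp(-2*t) + exp(-2*t), t*exp(-2*t)]
  [-9*t*exp(-2*t), -3*t*exp(-2*t) + exp(-2*t)]

Strategy: write A = P · J · P⁻¹ where J is a Jordan canonical form, so e^{tA} = P · e^{tJ} · P⁻¹, and e^{tJ} can be computed block-by-block.

A has Jordan form
J =
  [-2,  1]
  [ 0, -2]
(up to reordering of blocks).

Per-block formulas:
  For a 2×2 Jordan block J_2(-2): exp(t · J_2(-2)) = e^(-2t)·(I + t·N), where N is the 2×2 nilpotent shift.

After assembling e^{tJ} and conjugating by P, we get:

e^{tA} =
  [3*t*exp(-2*t) + exp(-2*t), t*exp(-2*t)]
  [-9*t*exp(-2*t), -3*t*exp(-2*t) + exp(-2*t)]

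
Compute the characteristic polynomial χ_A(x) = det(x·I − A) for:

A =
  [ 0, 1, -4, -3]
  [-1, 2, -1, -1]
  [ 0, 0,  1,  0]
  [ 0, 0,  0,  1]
x^4 - 4*x^3 + 6*x^2 - 4*x + 1

Expanding det(x·I − A) (e.g. by cofactor expansion or by noting that A is similar to its Jordan form J, which has the same characteristic polynomial as A) gives
  χ_A(x) = x^4 - 4*x^3 + 6*x^2 - 4*x + 1
which factors as (x - 1)^4. The eigenvalues (with algebraic multiplicities) are λ = 1 with multiplicity 4.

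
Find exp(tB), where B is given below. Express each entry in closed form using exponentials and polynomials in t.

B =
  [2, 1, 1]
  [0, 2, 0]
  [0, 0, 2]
e^{tB} =
  [exp(2*t), t*exp(2*t), t*exp(2*t)]
  [0, exp(2*t), 0]
  [0, 0, exp(2*t)]

Strategy: write B = P · J · P⁻¹ where J is a Jordan canonical form, so e^{tB} = P · e^{tJ} · P⁻¹, and e^{tJ} can be computed block-by-block.

B has Jordan form
J =
  [2, 1, 0]
  [0, 2, 0]
  [0, 0, 2]
(up to reordering of blocks).

Per-block formulas:
  For a 1×1 block at λ = 2: exp(t · [2]) = [e^(2t)].
  For a 2×2 Jordan block J_2(2): exp(t · J_2(2)) = e^(2t)·(I + t·N), where N is the 2×2 nilpotent shift.

After assembling e^{tJ} and conjugating by P, we get:

e^{tB} =
  [exp(2*t), t*exp(2*t), t*exp(2*t)]
  [0, exp(2*t), 0]
  [0, 0, exp(2*t)]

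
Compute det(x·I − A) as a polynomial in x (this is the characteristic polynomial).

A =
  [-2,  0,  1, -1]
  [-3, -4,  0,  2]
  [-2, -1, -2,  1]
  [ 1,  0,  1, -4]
x^4 + 12*x^3 + 54*x^2 + 108*x + 81

Expanding det(x·I − A) (e.g. by cofactor expansion or by noting that A is similar to its Jordan form J, which has the same characteristic polynomial as A) gives
  χ_A(x) = x^4 + 12*x^3 + 54*x^2 + 108*x + 81
which factors as (x + 3)^4. The eigenvalues (with algebraic multiplicities) are λ = -3 with multiplicity 4.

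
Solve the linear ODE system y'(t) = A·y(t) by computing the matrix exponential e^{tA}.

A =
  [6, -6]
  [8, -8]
e^{tA} =
  [4 - 3*exp(-2*t), -3 + 3*exp(-2*t)]
  [4 - 4*exp(-2*t), -3 + 4*exp(-2*t)]

Strategy: write A = P · J · P⁻¹ where J is a Jordan canonical form, so e^{tA} = P · e^{tJ} · P⁻¹, and e^{tJ} can be computed block-by-block.

A has Jordan form
J =
  [-2, 0]
  [ 0, 0]
(up to reordering of blocks).

Per-block formulas:
  For a 1×1 block at λ = -2: exp(t · [-2]) = [e^(-2t)].
  For a 1×1 block at λ = 0: exp(t · [0]) = [e^(0t)].

After assembling e^{tJ} and conjugating by P, we get:

e^{tA} =
  [4 - 3*exp(-2*t), -3 + 3*exp(-2*t)]
  [4 - 4*exp(-2*t), -3 + 4*exp(-2*t)]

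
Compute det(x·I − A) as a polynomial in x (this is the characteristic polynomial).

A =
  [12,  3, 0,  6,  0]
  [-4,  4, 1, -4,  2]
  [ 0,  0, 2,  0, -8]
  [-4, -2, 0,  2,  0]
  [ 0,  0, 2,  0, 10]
x^5 - 30*x^4 + 360*x^3 - 2160*x^2 + 6480*x - 7776

Expanding det(x·I − A) (e.g. by cofactor expansion or by noting that A is similar to its Jordan form J, which has the same characteristic polynomial as A) gives
  χ_A(x) = x^5 - 30*x^4 + 360*x^3 - 2160*x^2 + 6480*x - 7776
which factors as (x - 6)^5. The eigenvalues (with algebraic multiplicities) are λ = 6 with multiplicity 5.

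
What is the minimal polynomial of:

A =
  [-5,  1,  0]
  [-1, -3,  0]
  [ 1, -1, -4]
x^2 + 8*x + 16

The characteristic polynomial is χ_A(x) = (x + 4)^3, so the eigenvalues are known. The minimal polynomial is
  m_A(x) = Π_λ (x − λ)^{k_λ}
where k_λ is the size of the *largest* Jordan block for λ (equivalently, the smallest k with (A − λI)^k v = 0 for every generalised eigenvector v of λ).

  λ = -4: largest Jordan block has size 2, contributing (x + 4)^2

So m_A(x) = (x + 4)^2 = x^2 + 8*x + 16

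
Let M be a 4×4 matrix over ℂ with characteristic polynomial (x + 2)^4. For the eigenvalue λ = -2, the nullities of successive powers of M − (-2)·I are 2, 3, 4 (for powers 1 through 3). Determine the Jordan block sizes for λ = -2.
Block sizes for λ = -2: [3, 1]

From the dimensions of kernels of powers, the number of Jordan blocks of size at least j is d_j − d_{j−1} where d_j = dim ker(N^j) (with d_0 = 0). Computing the differences gives [2, 1, 1].
The number of blocks of size exactly k is (#blocks of size ≥ k) − (#blocks of size ≥ k + 1), so the partition is: 1 block(s) of size 1, 1 block(s) of size 3.
In nonincreasing order the block sizes are [3, 1].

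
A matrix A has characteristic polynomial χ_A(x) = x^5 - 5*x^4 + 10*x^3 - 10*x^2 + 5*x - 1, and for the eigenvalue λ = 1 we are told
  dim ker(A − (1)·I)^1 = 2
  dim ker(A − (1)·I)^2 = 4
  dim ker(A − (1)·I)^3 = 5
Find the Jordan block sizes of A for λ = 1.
Block sizes for λ = 1: [3, 2]

From the dimensions of kernels of powers, the number of Jordan blocks of size at least j is d_j − d_{j−1} where d_j = dim ker(N^j) (with d_0 = 0). Computing the differences gives [2, 2, 1].
The number of blocks of size exactly k is (#blocks of size ≥ k) − (#blocks of size ≥ k + 1), so the partition is: 1 block(s) of size 2, 1 block(s) of size 3.
In nonincreasing order the block sizes are [3, 2].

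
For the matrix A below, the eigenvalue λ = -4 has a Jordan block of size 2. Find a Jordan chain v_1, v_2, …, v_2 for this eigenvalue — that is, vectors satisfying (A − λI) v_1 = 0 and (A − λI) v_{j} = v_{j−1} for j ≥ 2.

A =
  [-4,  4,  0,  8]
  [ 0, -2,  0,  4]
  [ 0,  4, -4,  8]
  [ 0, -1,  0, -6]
A Jordan chain for λ = -4 of length 2:
v_1 = (4, 2, 4, -1)ᵀ
v_2 = (0, 1, 0, 0)ᵀ

Let N = A − (-4)·I. We want v_2 with N^2 v_2 = 0 but N^1 v_2 ≠ 0; then v_{j-1} := N · v_j for j = 2, …, 2.

Pick v_2 = (0, 1, 0, 0)ᵀ.
Then v_1 = N · v_2 = (4, 2, 4, -1)ᵀ.

Sanity check: (A − (-4)·I) v_1 = (0, 0, 0, 0)ᵀ = 0. ✓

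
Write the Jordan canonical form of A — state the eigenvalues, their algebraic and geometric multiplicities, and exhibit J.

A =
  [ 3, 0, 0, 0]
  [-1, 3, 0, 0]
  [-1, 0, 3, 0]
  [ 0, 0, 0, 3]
J_2(3) ⊕ J_1(3) ⊕ J_1(3)

The characteristic polynomial is
  det(x·I − A) = x^4 - 12*x^3 + 54*x^2 - 108*x + 81 = (x - 3)^4

Eigenvalues and multiplicities (the geometric multiplicity of λ is n − rank(A − λI), which equals the number of Jordan blocks for λ):
  λ = 3: algebraic multiplicity = 4, geometric multiplicity = 3

Determining the block sizes for each eigenvalue:
  λ = 3: 3 blocks summing to 4 forces exactly one block of size 2 and the rest size 1 → block sizes [2, 1, 1]

Assembling the blocks gives a Jordan form
J =
  [3, 1, 0, 0]
  [0, 3, 0, 0]
  [0, 0, 3, 0]
  [0, 0, 0, 3]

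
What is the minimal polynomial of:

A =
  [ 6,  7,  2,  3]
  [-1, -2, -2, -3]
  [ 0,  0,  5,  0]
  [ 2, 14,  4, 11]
x^2 - 10*x + 25

The characteristic polynomial is χ_A(x) = (x - 5)^4, so the eigenvalues are known. The minimal polynomial is
  m_A(x) = Π_λ (x − λ)^{k_λ}
where k_λ is the size of the *largest* Jordan block for λ (equivalently, the smallest k with (A − λI)^k v = 0 for every generalised eigenvector v of λ).

  λ = 5: largest Jordan block has size 2, contributing (x − 5)^2

So m_A(x) = (x - 5)^2 = x^2 - 10*x + 25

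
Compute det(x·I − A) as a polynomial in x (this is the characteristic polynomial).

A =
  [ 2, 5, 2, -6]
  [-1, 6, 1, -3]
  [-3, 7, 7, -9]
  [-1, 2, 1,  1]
x^4 - 16*x^3 + 96*x^2 - 256*x + 256

Expanding det(x·I − A) (e.g. by cofactor expansion or by noting that A is similar to its Jordan form J, which has the same characteristic polynomial as A) gives
  χ_A(x) = x^4 - 16*x^3 + 96*x^2 - 256*x + 256
which factors as (x - 4)^4. The eigenvalues (with algebraic multiplicities) are λ = 4 with multiplicity 4.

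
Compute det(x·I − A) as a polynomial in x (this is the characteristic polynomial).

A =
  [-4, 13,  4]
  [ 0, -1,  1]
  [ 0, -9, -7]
x^3 + 12*x^2 + 48*x + 64

Expanding det(x·I − A) (e.g. by cofactor expansion or by noting that A is similar to its Jordan form J, which has the same characteristic polynomial as A) gives
  χ_A(x) = x^3 + 12*x^2 + 48*x + 64
which factors as (x + 4)^3. The eigenvalues (with algebraic multiplicities) are λ = -4 with multiplicity 3.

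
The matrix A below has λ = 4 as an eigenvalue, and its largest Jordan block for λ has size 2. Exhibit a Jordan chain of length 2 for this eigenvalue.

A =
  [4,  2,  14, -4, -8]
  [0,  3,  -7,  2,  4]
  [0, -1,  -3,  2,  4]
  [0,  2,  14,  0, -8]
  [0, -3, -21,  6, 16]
A Jordan chain for λ = 4 of length 2:
v_1 = (2, -1, -1, 2, -3)ᵀ
v_2 = (0, 1, 0, 0, 0)ᵀ

Let N = A − (4)·I. We want v_2 with N^2 v_2 = 0 but N^1 v_2 ≠ 0; then v_{j-1} := N · v_j for j = 2, …, 2.

Pick v_2 = (0, 1, 0, 0, 0)ᵀ.
Then v_1 = N · v_2 = (2, -1, -1, 2, -3)ᵀ.

Sanity check: (A − (4)·I) v_1 = (0, 0, 0, 0, 0)ᵀ = 0. ✓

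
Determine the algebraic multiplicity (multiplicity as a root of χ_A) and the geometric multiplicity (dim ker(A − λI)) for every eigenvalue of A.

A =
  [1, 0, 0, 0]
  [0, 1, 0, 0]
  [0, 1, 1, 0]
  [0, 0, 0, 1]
λ = 1: alg = 4, geom = 3

Step 1 — factor the characteristic polynomial to read off the algebraic multiplicities:
  χ_A(x) = (x - 1)^4

Step 2 — compute geometric multiplicities via the rank-nullity identity g(λ) = n − rank(A − λI):
  rank(A − (1)·I) = 1, so dim ker(A − (1)·I) = n − 1 = 3

Summary:
  λ = 1: algebraic multiplicity = 4, geometric multiplicity = 3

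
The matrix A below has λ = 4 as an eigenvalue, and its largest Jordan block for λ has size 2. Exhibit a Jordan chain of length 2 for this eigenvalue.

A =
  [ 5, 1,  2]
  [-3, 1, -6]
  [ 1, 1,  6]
A Jordan chain for λ = 4 of length 2:
v_1 = (1, -3, 1)ᵀ
v_2 = (1, 0, 0)ᵀ

Let N = A − (4)·I. We want v_2 with N^2 v_2 = 0 but N^1 v_2 ≠ 0; then v_{j-1} := N · v_j for j = 2, …, 2.

Pick v_2 = (1, 0, 0)ᵀ.
Then v_1 = N · v_2 = (1, -3, 1)ᵀ.

Sanity check: (A − (4)·I) v_1 = (0, 0, 0)ᵀ = 0. ✓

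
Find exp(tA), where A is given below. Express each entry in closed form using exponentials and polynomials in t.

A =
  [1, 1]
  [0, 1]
e^{tA} =
  [exp(t), t*exp(t)]
  [0, exp(t)]

Strategy: write A = P · J · P⁻¹ where J is a Jordan canonical form, so e^{tA} = P · e^{tJ} · P⁻¹, and e^{tJ} can be computed block-by-block.

A has Jordan form
J =
  [1, 1]
  [0, 1]
(up to reordering of blocks).

Per-block formulas:
  For a 2×2 Jordan block J_2(1): exp(t · J_2(1)) = e^(1t)·(I + t·N), where N is the 2×2 nilpotent shift.

After assembling e^{tJ} and conjugating by P, we get:

e^{tA} =
  [exp(t), t*exp(t)]
  [0, exp(t)]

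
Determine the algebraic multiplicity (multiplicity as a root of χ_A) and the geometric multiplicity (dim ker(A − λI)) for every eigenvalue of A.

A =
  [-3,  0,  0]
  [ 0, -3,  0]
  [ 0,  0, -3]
λ = -3: alg = 3, geom = 3

Step 1 — factor the characteristic polynomial to read off the algebraic multiplicities:
  χ_A(x) = (x + 3)^3

Step 2 — compute geometric multiplicities via the rank-nullity identity g(λ) = n − rank(A − λI):
  rank(A − (-3)·I) = 0, so dim ker(A − (-3)·I) = n − 0 = 3

Summary:
  λ = -3: algebraic multiplicity = 3, geometric multiplicity = 3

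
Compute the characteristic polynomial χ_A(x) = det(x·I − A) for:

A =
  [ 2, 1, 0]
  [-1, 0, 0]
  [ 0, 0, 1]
x^3 - 3*x^2 + 3*x - 1

Expanding det(x·I − A) (e.g. by cofactor expansion or by noting that A is similar to its Jordan form J, which has the same characteristic polynomial as A) gives
  χ_A(x) = x^3 - 3*x^2 + 3*x - 1
which factors as (x - 1)^3. The eigenvalues (with algebraic multiplicities) are λ = 1 with multiplicity 3.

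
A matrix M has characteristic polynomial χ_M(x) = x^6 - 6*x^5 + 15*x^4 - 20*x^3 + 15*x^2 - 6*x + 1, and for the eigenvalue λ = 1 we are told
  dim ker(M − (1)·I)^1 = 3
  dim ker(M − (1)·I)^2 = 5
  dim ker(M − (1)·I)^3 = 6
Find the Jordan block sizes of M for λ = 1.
Block sizes for λ = 1: [3, 2, 1]

From the dimensions of kernels of powers, the number of Jordan blocks of size at least j is d_j − d_{j−1} where d_j = dim ker(N^j) (with d_0 = 0). Computing the differences gives [3, 2, 1].
The number of blocks of size exactly k is (#blocks of size ≥ k) − (#blocks of size ≥ k + 1), so the partition is: 1 block(s) of size 1, 1 block(s) of size 2, 1 block(s) of size 3.
In nonincreasing order the block sizes are [3, 2, 1].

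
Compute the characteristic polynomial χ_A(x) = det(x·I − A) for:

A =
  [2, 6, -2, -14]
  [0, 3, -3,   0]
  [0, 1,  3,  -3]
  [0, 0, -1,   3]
x^4 - 11*x^3 + 45*x^2 - 81*x + 54

Expanding det(x·I − A) (e.g. by cofactor expansion or by noting that A is similar to its Jordan form J, which has the same characteristic polynomial as A) gives
  χ_A(x) = x^4 - 11*x^3 + 45*x^2 - 81*x + 54
which factors as (x - 3)^3*(x - 2). The eigenvalues (with algebraic multiplicities) are λ = 2 with multiplicity 1, λ = 3 with multiplicity 3.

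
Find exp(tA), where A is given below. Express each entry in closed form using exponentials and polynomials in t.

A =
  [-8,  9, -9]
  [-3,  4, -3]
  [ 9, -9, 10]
e^{tA} =
  [-3*exp(4*t) + 4*exp(t), 3*exp(4*t) - 3*exp(t), -3*exp(4*t) + 3*exp(t)]
  [-exp(4*t) + exp(t), exp(4*t), -exp(4*t) + exp(t)]
  [3*exp(4*t) - 3*exp(t), -3*exp(4*t) + 3*exp(t), 3*exp(4*t) - 2*exp(t)]

Strategy: write A = P · J · P⁻¹ where J is a Jordan canonical form, so e^{tA} = P · e^{tJ} · P⁻¹, and e^{tJ} can be computed block-by-block.

A has Jordan form
J =
  [1, 0, 0]
  [0, 1, 0]
  [0, 0, 4]
(up to reordering of blocks).

Per-block formulas:
  For a 1×1 block at λ = 1: exp(t · [1]) = [e^(1t)].
  For a 1×1 block at λ = 4: exp(t · [4]) = [e^(4t)].

After assembling e^{tJ} and conjugating by P, we get:

e^{tA} =
  [-3*exp(4*t) + 4*exp(t), 3*exp(4*t) - 3*exp(t), -3*exp(4*t) + 3*exp(t)]
  [-exp(4*t) + exp(t), exp(4*t), -exp(4*t) + exp(t)]
  [3*exp(4*t) - 3*exp(t), -3*exp(4*t) + 3*exp(t), 3*exp(4*t) - 2*exp(t)]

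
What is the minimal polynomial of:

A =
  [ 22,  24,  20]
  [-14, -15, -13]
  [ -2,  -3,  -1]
x^3 - 6*x^2

The characteristic polynomial is χ_A(x) = x^2*(x - 6), so the eigenvalues are known. The minimal polynomial is
  m_A(x) = Π_λ (x − λ)^{k_λ}
where k_λ is the size of the *largest* Jordan block for λ (equivalently, the smallest k with (A − λI)^k v = 0 for every generalised eigenvector v of λ).

  λ = 0: largest Jordan block has size 2, contributing (x − 0)^2
  λ = 6: largest Jordan block has size 1, contributing (x − 6)

So m_A(x) = x^2*(x - 6) = x^3 - 6*x^2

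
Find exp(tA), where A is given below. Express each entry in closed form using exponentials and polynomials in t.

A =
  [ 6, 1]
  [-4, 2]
e^{tA} =
  [2*t*exp(4*t) + exp(4*t), t*exp(4*t)]
  [-4*t*exp(4*t), -2*t*exp(4*t) + exp(4*t)]

Strategy: write A = P · J · P⁻¹ where J is a Jordan canonical form, so e^{tA} = P · e^{tJ} · P⁻¹, and e^{tJ} can be computed block-by-block.

A has Jordan form
J =
  [4, 1]
  [0, 4]
(up to reordering of blocks).

Per-block formulas:
  For a 2×2 Jordan block J_2(4): exp(t · J_2(4)) = e^(4t)·(I + t·N), where N is the 2×2 nilpotent shift.

After assembling e^{tJ} and conjugating by P, we get:

e^{tA} =
  [2*t*exp(4*t) + exp(4*t), t*exp(4*t)]
  [-4*t*exp(4*t), -2*t*exp(4*t) + exp(4*t)]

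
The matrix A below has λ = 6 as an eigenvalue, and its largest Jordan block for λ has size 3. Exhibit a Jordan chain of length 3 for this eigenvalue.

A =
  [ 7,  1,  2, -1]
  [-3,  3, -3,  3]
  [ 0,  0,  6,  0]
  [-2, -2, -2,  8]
A Jordan chain for λ = 6 of length 3:
v_1 = (1, -3, 0, -2)ᵀ
v_2 = (2, -3, 0, -2)ᵀ
v_3 = (0, 0, 1, 0)ᵀ

Let N = A − (6)·I. We want v_3 with N^3 v_3 = 0 but N^2 v_3 ≠ 0; then v_{j-1} := N · v_j for j = 3, …, 2.

Pick v_3 = (0, 0, 1, 0)ᵀ.
Then v_2 = N · v_3 = (2, -3, 0, -2)ᵀ.
Then v_1 = N · v_2 = (1, -3, 0, -2)ᵀ.

Sanity check: (A − (6)·I) v_1 = (0, 0, 0, 0)ᵀ = 0. ✓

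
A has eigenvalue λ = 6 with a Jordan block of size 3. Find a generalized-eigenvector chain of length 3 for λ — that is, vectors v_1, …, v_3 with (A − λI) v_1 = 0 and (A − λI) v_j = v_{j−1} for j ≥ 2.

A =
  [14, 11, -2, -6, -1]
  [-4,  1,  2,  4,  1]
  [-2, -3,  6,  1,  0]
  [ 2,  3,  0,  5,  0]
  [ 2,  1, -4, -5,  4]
A Jordan chain for λ = 6 of length 3:
v_1 = (10, -6, -2, 2, 6)ᵀ
v_2 = (8, -4, -2, 2, 2)ᵀ
v_3 = (1, 0, 0, 0, 0)ᵀ

Let N = A − (6)·I. We want v_3 with N^3 v_3 = 0 but N^2 v_3 ≠ 0; then v_{j-1} := N · v_j for j = 3, …, 2.

Pick v_3 = (1, 0, 0, 0, 0)ᵀ.
Then v_2 = N · v_3 = (8, -4, -2, 2, 2)ᵀ.
Then v_1 = N · v_2 = (10, -6, -2, 2, 6)ᵀ.

Sanity check: (A − (6)·I) v_1 = (0, 0, 0, 0, 0)ᵀ = 0. ✓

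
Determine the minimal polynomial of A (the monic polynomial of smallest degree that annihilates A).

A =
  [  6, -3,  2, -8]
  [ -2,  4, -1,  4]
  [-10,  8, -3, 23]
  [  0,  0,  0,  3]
x^4 - 10*x^3 + 37*x^2 - 60*x + 36

The characteristic polynomial is χ_A(x) = (x - 3)^2*(x - 2)^2, so the eigenvalues are known. The minimal polynomial is
  m_A(x) = Π_λ (x − λ)^{k_λ}
where k_λ is the size of the *largest* Jordan block for λ (equivalently, the smallest k with (A − λI)^k v = 0 for every generalised eigenvector v of λ).

  λ = 2: largest Jordan block has size 2, contributing (x − 2)^2
  λ = 3: largest Jordan block has size 2, contributing (x − 3)^2

So m_A(x) = (x - 3)^2*(x - 2)^2 = x^4 - 10*x^3 + 37*x^2 - 60*x + 36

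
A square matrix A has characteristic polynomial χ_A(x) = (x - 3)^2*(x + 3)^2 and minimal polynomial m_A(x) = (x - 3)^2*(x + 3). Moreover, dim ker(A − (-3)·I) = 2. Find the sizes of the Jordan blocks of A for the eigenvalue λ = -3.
Block sizes for λ = -3: [1, 1]

Step 1 — from the characteristic polynomial, algebraic multiplicity of λ = -3 is 2. From dim ker(A − (-3)·I) = 2, there are exactly 2 Jordan blocks for λ = -3.
Step 2 — from the minimal polynomial, the factor (x + 3) tells us the largest block for λ = -3 has size 1.
Step 3 — with total size 2, 2 blocks, and largest block 1, the block sizes (in nonincreasing order) are [1, 1].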